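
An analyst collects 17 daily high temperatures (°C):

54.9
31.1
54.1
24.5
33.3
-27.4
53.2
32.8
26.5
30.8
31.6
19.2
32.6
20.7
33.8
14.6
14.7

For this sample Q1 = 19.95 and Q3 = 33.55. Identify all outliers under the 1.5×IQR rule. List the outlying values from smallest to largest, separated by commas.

IQR = Q3 − Q1 = 33.55 − 19.95 = 13.60.
Lower fence = Q1 − 1.5·IQR = 19.95 − 20.40 = -0.45.
Upper fence = Q3 + 1.5·IQR = 33.55 + 20.40 = 53.95.
-27.4 < -0.45 → outlier.
54.1 > 53.95 → outlier.
54.9 > 53.95 → outlier.
All remaining values lie within [-0.45, 53.95].

-27.4, 54.1, 54.9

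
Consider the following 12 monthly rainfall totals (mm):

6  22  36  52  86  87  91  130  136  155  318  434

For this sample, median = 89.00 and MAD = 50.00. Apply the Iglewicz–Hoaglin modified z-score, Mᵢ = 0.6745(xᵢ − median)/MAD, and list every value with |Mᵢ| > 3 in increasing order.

318, 434

|Mᵢ| > 3 ⇔ |xᵢ − 89.00| > 3·50.00/0.6745 = 222.39.
So outliers lie outside [-133.39, 311.39].
318: M = 3.09 → outlier.
434: M = 4.65 → outlier.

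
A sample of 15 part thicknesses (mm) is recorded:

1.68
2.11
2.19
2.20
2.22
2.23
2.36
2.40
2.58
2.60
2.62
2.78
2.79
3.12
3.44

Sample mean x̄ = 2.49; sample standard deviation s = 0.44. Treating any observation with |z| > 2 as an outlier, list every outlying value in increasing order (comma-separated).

Cutoffs at x̄ ± 2s: 2.49 ± 2·0.44 = [1.61, 3.37].
3.44: z = 2.16, |z| > 2 → outlier.
Every other value lies within [1.61, 3.37].

3.44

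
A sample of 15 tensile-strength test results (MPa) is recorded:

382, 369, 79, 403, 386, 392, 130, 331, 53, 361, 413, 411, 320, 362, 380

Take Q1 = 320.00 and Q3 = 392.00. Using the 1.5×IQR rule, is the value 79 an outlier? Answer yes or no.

yes

IQR = Q3 − Q1 = 392.00 − 320.00 = 72.00.
Lower fence = Q1 − 1.5·IQR = 320.00 − 108.00 = 212.00.
Upper fence = Q3 + 1.5·IQR = 392.00 + 108.00 = 500.00.
79 lies below the lower fence.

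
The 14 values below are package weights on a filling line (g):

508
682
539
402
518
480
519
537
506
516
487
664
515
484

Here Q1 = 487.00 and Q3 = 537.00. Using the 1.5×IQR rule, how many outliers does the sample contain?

IQR = 50.00; fences at 487.00 − 75.00 = 412.00 and 537.00 + 75.00 = 612.00.
Outside the cutoffs: 402, 664, 682.

3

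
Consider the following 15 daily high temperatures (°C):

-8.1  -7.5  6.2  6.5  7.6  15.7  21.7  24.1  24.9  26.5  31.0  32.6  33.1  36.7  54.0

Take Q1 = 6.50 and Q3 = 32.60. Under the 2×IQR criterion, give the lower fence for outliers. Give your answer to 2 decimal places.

-45.70

IQR = Q3 − Q1 = 32.60 − 6.50 = 26.10.
Lower fence = Q1 − 2·IQR = 6.50 − 52.20 = -45.70.
Upper fence = Q3 + 2·IQR = 32.60 + 52.20 = 84.80.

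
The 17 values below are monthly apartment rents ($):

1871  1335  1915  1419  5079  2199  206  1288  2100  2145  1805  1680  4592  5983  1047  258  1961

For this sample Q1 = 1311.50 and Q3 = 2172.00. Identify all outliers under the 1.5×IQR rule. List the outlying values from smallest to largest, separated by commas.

4592, 5079, 5983

IQR = Q3 − Q1 = 2172.00 − 1311.50 = 860.50.
Lower fence = Q1 − 1.5·IQR = 1311.50 − 1290.75 = 20.75.
Upper fence = Q3 + 1.5·IQR = 2172.00 + 1290.75 = 3462.75.
4592 > 3462.75 → outlier.
5079 > 3462.75 → outlier.
5983 > 3462.75 → outlier.
All remaining values lie within [20.75, 3462.75].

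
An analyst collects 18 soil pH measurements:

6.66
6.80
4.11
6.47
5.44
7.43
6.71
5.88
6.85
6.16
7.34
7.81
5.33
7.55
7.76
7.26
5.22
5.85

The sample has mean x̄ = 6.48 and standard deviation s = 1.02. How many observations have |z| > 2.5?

Cutoffs: x̄ ± 2.5s = [3.93, 9.03].
Every value lies within the cutoffs.

0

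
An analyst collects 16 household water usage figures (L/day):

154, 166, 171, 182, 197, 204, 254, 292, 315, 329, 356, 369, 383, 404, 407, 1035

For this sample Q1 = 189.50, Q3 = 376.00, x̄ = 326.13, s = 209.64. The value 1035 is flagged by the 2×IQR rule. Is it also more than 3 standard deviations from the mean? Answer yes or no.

yes

z = (1035 − 326.13) / 209.64 = 3.38.
|z| = 3.38 > 3.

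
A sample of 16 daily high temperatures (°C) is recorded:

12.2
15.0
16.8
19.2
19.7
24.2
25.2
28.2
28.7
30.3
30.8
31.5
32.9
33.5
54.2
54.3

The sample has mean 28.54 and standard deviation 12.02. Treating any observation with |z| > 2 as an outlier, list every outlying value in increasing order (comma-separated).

Cutoffs at x̄ ± 2s: 28.54 ± 2·12.02 = [4.50, 52.58].
54.2: z = 2.13, |z| > 2 → outlier.
54.3: z = 2.14, |z| > 2 → outlier.
Every other value lies within [4.50, 52.58].

54.2, 54.3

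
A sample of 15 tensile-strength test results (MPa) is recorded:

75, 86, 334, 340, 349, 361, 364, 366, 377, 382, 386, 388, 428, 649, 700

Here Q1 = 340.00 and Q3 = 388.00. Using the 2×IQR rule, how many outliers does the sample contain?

4

IQR = 48.00; fences at 340.00 − 96.00 = 244.00 and 388.00 + 96.00 = 484.00.
Outside the cutoffs: 75, 86, 649, 700.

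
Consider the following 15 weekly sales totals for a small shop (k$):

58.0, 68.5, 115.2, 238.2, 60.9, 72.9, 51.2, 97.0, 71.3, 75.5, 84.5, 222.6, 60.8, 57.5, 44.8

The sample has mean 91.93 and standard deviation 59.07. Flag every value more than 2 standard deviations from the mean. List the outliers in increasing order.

222.6, 238.2

Cutoffs at x̄ ± 2s: 91.93 ± 2·59.07 = [-26.21, 210.07].
222.6: z = 2.21, |z| > 2 → outlier.
238.2: z = 2.48, |z| > 2 → outlier.
Every other value lies within [-26.21, 210.07].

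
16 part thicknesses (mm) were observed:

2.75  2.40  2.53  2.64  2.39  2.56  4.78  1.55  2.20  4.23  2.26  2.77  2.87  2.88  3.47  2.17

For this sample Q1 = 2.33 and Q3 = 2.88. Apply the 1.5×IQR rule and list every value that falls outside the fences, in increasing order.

4.23, 4.78

IQR = Q3 − Q1 = 2.88 − 2.33 = 0.55.
Lower fence = Q1 − 1.5·IQR = 2.33 − 0.825 = 1.505.
Upper fence = Q3 + 1.5·IQR = 2.88 + 0.825 = 3.705.
4.23 > 3.705 → outlier.
4.78 > 3.705 → outlier.
All remaining values lie within [1.505, 3.705].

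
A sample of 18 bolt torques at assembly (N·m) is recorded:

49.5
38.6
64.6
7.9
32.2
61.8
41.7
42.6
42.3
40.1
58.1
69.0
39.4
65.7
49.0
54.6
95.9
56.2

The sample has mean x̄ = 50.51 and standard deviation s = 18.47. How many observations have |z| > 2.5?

Cutoffs: x̄ ± 2.5s = [4.335, 96.685].
Every value lies within the cutoffs.

0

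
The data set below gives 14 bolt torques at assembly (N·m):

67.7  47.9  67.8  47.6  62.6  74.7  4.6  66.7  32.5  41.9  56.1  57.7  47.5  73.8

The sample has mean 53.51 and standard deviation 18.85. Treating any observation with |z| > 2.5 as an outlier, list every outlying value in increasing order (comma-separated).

4.6

Cutoffs at x̄ ± 2.5s: 53.51 ± 2.5·18.85 = [6.385, 100.635].
4.6: z = -2.59, |z| > 2.5 → outlier.
Every other value lies within [6.385, 100.635].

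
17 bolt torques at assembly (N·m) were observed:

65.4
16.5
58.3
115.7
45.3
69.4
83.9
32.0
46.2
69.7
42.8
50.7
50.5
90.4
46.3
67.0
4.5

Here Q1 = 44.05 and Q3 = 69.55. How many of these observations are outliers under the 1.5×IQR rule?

2

IQR = 25.50; fences at 44.05 − 38.25 = 5.80 and 69.55 + 38.25 = 107.80.
Outside the cutoffs: 4.5, 115.7.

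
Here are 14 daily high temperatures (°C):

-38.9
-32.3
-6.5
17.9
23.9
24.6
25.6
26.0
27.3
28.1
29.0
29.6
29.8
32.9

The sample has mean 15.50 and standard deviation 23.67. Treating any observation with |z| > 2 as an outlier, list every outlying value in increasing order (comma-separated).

-38.9, -32.3

Cutoffs at x̄ ± 2s: 15.50 ± 2·23.67 = [-31.84, 62.84].
-38.9: z = -2.30, |z| > 2 → outlier.
-32.3: z = -2.02, |z| > 2 → outlier.
Every other value lies within [-31.84, 62.84].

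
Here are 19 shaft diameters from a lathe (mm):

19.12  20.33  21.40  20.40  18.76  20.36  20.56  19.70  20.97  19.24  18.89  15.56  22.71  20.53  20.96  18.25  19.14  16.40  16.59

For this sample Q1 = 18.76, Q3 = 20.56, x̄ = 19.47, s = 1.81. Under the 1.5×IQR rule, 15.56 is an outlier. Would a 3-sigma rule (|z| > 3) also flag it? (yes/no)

no

z = (15.56 − 19.47) / 1.81 = -2.16.
|z| = 2.16 ≤ 3.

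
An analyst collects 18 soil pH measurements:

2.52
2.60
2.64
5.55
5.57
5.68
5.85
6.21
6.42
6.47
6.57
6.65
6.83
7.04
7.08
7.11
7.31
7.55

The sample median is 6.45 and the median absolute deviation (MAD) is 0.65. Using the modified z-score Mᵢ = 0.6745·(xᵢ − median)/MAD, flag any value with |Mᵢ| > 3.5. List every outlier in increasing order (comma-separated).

2.52, 2.60, 2.64

|Mᵢ| > 3.5 ⇔ |xᵢ − 6.45| > 3.5·0.65/0.6745 = 3.37.
So outliers lie outside [3.08, 9.82].
2.52: M = -4.08 → outlier.
2.60: M = -4.00 → outlier.
2.64: M = -3.95 → outlier.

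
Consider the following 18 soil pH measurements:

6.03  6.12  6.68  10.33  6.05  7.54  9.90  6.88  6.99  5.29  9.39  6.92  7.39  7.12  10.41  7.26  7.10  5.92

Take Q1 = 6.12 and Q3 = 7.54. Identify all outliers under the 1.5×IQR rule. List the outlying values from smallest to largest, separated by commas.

IQR = Q3 − Q1 = 7.54 − 6.12 = 1.42.
Lower fence = Q1 − 1.5·IQR = 6.12 − 2.13 = 3.99.
Upper fence = Q3 + 1.5·IQR = 7.54 + 2.13 = 9.67.
9.90 > 9.67 → outlier.
10.33 > 9.67 → outlier.
10.41 > 9.67 → outlier.
All remaining values lie within [3.99, 9.67].

9.90, 10.33, 10.41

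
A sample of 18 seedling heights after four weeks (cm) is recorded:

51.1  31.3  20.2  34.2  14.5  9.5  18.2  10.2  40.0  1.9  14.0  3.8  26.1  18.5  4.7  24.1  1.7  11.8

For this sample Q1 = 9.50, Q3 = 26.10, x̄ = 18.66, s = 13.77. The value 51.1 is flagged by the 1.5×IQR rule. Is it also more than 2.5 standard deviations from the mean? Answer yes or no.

z = (51.1 − 18.66) / 13.77 = 2.36.
|z| = 2.36 ≤ 2.5.

no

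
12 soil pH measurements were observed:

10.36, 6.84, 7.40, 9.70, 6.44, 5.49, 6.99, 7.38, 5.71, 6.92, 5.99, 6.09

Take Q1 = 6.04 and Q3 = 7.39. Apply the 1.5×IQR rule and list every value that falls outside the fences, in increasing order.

9.70, 10.36

IQR = Q3 − Q1 = 7.39 − 6.04 = 1.35.
Lower fence = Q1 − 1.5·IQR = 6.04 − 2.025 = 4.015.
Upper fence = Q3 + 1.5·IQR = 7.39 + 2.025 = 9.415.
9.70 > 9.415 → outlier.
10.36 > 9.415 → outlier.
All remaining values lie within [4.015, 9.415].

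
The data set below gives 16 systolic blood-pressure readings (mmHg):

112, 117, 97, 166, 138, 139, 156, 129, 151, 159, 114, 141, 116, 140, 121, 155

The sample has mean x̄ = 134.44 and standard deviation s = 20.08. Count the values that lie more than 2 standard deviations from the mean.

Cutoffs: x̄ ± 2s = [94.28, 174.60].
Every value lies within the cutoffs.

0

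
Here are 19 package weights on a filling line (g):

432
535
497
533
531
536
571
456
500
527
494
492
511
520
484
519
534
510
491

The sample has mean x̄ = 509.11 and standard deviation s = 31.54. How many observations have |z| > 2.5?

Cutoffs: x̄ ± 2.5s = [430.26, 587.96].
Every value lies within the cutoffs.

0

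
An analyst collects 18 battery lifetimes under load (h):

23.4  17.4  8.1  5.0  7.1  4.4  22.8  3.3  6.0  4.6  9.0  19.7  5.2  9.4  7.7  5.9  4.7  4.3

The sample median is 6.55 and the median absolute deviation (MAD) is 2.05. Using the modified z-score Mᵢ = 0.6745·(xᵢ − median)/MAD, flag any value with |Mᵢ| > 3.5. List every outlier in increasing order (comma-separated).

|Mᵢ| > 3.5 ⇔ |xᵢ − 6.55| > 3.5·2.05/0.6745 = 10.64.
So outliers lie outside [-4.09, 17.19].
17.4: M = 3.57 → outlier.
19.7: M = 4.33 → outlier.
22.8: M = 5.35 → outlier.
23.4: M = 5.54 → outlier.

17.4, 19.7, 22.8, 23.4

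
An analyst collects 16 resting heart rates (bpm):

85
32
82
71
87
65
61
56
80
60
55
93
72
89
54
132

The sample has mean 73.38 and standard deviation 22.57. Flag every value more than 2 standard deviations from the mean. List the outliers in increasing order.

132

Cutoffs at x̄ ± 2s: 73.38 ± 2·22.57 = [28.24, 118.52].
132: z = 2.60, |z| > 2 → outlier.
Every other value lies within [28.24, 118.52].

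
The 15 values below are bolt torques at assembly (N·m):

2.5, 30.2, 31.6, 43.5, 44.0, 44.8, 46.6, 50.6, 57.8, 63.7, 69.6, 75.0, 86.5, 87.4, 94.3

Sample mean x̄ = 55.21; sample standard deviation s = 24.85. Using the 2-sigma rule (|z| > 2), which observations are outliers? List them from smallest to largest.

2.5

Cutoffs at x̄ ± 2s: 55.21 ± 2·24.85 = [5.51, 104.91].
2.5: z = -2.12, |z| > 2 → outlier.
Every other value lies within [5.51, 104.91].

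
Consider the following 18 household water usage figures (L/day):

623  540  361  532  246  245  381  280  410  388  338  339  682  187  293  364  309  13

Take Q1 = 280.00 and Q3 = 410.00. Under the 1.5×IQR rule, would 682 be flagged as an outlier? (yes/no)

yes

IQR = Q3 − Q1 = 410.00 − 280.00 = 130.00.
Lower fence = Q1 − 1.5·IQR = 280.00 − 195.00 = 85.00.
Upper fence = Q3 + 1.5·IQR = 410.00 + 195.00 = 605.00.
682 lies above the upper fence.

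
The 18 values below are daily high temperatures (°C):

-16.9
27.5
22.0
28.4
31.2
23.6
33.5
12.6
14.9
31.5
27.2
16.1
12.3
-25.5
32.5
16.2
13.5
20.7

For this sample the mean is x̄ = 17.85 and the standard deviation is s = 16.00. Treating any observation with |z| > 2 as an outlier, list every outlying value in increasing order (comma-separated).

Cutoffs at x̄ ± 2s: 17.85 ± 2·16.00 = [-14.15, 49.85].
-25.5: z = -2.71, |z| > 2 → outlier.
-16.9: z = -2.17, |z| > 2 → outlier.
Every other value lies within [-14.15, 49.85].

-25.5, -16.9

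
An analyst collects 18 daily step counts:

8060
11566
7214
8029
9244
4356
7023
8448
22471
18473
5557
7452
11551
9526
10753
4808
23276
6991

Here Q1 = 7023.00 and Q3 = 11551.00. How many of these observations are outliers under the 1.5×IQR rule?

3

IQR = 4528.00; fences at 7023.00 − 6792.00 = 231.00 and 11551.00 + 6792.00 = 18343.00.
Outside the cutoffs: 18473, 22471, 23276.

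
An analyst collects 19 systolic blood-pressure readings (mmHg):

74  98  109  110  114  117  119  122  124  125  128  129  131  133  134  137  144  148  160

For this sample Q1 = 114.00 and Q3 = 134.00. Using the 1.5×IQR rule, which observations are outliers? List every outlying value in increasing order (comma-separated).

74

IQR = Q3 − Q1 = 134.00 − 114.00 = 20.00.
Lower fence = Q1 − 1.5·IQR = 114.00 − 30.00 = 84.00.
Upper fence = Q3 + 1.5·IQR = 134.00 + 30.00 = 164.00.
74 < 84.00 → outlier.
All remaining values lie within [84.00, 164.00].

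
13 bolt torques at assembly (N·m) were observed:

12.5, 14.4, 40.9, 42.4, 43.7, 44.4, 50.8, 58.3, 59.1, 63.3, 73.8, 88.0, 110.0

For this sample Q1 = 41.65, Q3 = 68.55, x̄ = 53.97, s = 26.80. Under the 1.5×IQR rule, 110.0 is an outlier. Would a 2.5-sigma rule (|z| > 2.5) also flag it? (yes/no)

no

z = (110.0 − 53.97) / 26.80 = 2.09.
|z| = 2.09 ≤ 2.5.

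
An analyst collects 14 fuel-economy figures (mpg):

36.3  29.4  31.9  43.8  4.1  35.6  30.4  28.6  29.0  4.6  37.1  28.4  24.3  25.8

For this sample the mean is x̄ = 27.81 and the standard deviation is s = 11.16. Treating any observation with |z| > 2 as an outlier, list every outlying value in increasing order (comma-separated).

Cutoffs at x̄ ± 2s: 27.81 ± 2·11.16 = [5.49, 50.13].
4.1: z = -2.12, |z| > 2 → outlier.
4.6: z = -2.08, |z| > 2 → outlier.
Every other value lies within [5.49, 50.13].

4.1, 4.6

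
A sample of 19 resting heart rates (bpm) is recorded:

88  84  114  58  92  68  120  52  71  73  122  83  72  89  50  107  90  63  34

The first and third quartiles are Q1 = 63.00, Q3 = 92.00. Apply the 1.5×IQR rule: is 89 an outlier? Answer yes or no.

no

IQR = Q3 − Q1 = 92.00 − 63.00 = 29.00.
Lower fence = Q1 − 1.5·IQR = 63.00 − 43.50 = 19.50.
Upper fence = Q3 + 1.5·IQR = 92.00 + 43.50 = 135.50.
89 lies within [19.50, 135.50].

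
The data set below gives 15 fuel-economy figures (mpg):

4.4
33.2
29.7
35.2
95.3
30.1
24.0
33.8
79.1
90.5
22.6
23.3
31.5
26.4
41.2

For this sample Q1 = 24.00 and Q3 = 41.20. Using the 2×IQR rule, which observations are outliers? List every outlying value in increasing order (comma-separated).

79.1, 90.5, 95.3

IQR = Q3 − Q1 = 41.20 − 24.00 = 17.20.
Lower fence = Q1 − 2·IQR = 24.00 − 34.40 = -10.40.
Upper fence = Q3 + 2·IQR = 41.20 + 34.40 = 75.60.
79.1 > 75.60 → outlier.
90.5 > 75.60 → outlier.
95.3 > 75.60 → outlier.
All remaining values lie within [-10.40, 75.60].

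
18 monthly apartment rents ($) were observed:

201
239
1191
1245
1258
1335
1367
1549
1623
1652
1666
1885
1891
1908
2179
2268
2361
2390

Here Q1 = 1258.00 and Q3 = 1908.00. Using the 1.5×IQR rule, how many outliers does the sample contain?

2

IQR = 650.00; fences at 1258.00 − 975.00 = 283.00 and 1908.00 + 975.00 = 2883.00.
Outside the cutoffs: 201, 239.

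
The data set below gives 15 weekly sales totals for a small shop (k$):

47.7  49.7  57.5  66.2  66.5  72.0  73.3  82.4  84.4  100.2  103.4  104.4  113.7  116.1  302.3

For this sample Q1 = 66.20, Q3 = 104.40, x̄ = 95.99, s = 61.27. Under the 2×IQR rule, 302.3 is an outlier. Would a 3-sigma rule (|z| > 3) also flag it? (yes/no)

z = (302.3 − 95.99) / 61.27 = 3.37.
|z| = 3.37 > 3.

yes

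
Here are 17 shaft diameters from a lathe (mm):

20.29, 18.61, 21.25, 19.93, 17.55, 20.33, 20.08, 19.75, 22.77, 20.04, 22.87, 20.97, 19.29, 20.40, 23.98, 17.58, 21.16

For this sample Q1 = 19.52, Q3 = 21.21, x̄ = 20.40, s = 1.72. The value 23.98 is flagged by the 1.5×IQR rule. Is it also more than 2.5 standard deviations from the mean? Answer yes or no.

no

z = (23.98 − 20.40) / 1.72 = 2.08.
|z| = 2.08 ≤ 2.5.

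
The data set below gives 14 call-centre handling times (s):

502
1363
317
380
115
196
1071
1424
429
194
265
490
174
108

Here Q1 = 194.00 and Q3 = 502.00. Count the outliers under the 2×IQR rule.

IQR = 308.00; fences at 194.00 − 616.00 = -422.00 and 502.00 + 616.00 = 1118.00.
Outside the cutoffs: 1363, 1424.

2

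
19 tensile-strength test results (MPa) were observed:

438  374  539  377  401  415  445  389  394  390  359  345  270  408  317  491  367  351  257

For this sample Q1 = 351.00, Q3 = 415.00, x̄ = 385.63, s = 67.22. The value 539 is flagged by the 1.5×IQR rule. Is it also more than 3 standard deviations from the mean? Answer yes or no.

z = (539 − 385.63) / 67.22 = 2.28.
|z| = 2.28 ≤ 3.

no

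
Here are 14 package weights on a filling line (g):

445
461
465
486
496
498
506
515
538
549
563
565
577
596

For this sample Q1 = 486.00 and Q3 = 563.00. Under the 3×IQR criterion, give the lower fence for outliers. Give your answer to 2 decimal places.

255.00

IQR = Q3 − Q1 = 563.00 − 486.00 = 77.00.
Lower fence = Q1 − 3·IQR = 486.00 − 231.00 = 255.00.
Upper fence = Q3 + 3·IQR = 563.00 + 231.00 = 794.00.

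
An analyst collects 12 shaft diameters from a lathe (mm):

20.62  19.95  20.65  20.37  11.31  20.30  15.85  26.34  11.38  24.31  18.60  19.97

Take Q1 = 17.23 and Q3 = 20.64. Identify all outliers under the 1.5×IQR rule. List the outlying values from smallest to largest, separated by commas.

11.31, 11.38, 26.34

IQR = Q3 − Q1 = 20.64 − 17.23 = 3.41.
Lower fence = Q1 − 1.5·IQR = 17.23 − 5.115 = 12.115.
Upper fence = Q3 + 1.5·IQR = 20.64 + 5.115 = 25.755.
11.31 < 12.115 → outlier.
11.38 < 12.115 → outlier.
26.34 > 25.755 → outlier.
All remaining values lie within [12.115, 25.755].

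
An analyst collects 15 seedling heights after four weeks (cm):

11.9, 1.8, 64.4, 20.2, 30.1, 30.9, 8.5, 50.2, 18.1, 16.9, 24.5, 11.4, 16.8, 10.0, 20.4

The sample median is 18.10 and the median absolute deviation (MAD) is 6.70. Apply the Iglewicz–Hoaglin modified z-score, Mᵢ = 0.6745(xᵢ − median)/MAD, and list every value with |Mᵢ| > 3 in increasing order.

|Mᵢ| > 3 ⇔ |xᵢ − 18.10| > 3·6.70/0.6745 = 29.80.
So outliers lie outside [-11.70, 47.90].
50.2: M = 3.23 → outlier.
64.4: M = 4.66 → outlier.

50.2, 64.4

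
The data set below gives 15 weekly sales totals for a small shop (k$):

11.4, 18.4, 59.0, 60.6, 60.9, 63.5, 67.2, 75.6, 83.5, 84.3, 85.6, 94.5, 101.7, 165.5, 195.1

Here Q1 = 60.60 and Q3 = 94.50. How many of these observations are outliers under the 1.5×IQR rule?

IQR = 33.90; fences at 60.60 − 50.85 = 9.75 and 94.50 + 50.85 = 145.35.
Outside the cutoffs: 165.5, 195.1.

2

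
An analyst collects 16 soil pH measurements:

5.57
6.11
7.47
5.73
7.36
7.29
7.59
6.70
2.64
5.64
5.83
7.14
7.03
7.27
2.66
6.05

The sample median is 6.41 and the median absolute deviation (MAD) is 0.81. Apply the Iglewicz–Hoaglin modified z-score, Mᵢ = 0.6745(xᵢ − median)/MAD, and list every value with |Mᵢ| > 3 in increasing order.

|Mᵢ| > 3 ⇔ |xᵢ − 6.41| > 3·0.81/0.6745 = 3.60.
So outliers lie outside [2.81, 10.01].
2.64: M = -3.14 → outlier.
2.66: M = -3.12 → outlier.

2.64, 2.66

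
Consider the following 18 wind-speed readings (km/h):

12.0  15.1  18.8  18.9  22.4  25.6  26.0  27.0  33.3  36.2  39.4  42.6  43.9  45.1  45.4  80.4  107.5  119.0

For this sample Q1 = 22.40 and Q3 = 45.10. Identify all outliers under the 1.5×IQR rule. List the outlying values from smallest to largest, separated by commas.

IQR = Q3 − Q1 = 45.10 − 22.40 = 22.70.
Lower fence = Q1 − 1.5·IQR = 22.40 − 34.05 = -11.65.
Upper fence = Q3 + 1.5·IQR = 45.10 + 34.05 = 79.15.
80.4 > 79.15 → outlier.
107.5 > 79.15 → outlier.
119.0 > 79.15 → outlier.
All remaining values lie within [-11.65, 79.15].

80.4, 107.5, 119.0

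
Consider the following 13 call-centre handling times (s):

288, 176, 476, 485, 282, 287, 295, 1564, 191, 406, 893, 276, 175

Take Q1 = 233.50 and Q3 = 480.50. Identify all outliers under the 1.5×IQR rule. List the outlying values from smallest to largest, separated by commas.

893, 1564

IQR = Q3 − Q1 = 480.50 − 233.50 = 247.00.
Lower fence = Q1 − 1.5·IQR = 233.50 − 370.50 = -137.00.
Upper fence = Q3 + 1.5·IQR = 480.50 + 370.50 = 851.00.
893 > 851.00 → outlier.
1564 > 851.00 → outlier.
All remaining values lie within [-137.00, 851.00].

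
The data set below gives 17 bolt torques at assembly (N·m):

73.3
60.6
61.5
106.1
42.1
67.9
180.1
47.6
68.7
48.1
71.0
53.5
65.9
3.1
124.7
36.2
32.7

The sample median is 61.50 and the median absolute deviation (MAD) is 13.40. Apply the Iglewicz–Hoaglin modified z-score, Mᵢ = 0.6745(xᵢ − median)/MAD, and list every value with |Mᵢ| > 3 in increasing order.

124.7, 180.1

|Mᵢ| > 3 ⇔ |xᵢ − 61.50| > 3·13.40/0.6745 = 59.60.
So outliers lie outside [1.90, 121.10].
124.7: M = 3.18 → outlier.
180.1: M = 5.97 → outlier.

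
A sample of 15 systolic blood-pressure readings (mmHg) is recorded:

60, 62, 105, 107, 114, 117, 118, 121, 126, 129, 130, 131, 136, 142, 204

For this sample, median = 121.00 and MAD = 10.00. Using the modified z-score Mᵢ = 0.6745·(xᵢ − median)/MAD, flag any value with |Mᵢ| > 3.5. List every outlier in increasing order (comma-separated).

60, 62, 204

|Mᵢ| > 3.5 ⇔ |xᵢ − 121.00| > 3.5·10.00/0.6745 = 51.89.
So outliers lie outside [69.11, 172.89].
60: M = -4.11 → outlier.
62: M = -3.98 → outlier.
204: M = 5.60 → outlier.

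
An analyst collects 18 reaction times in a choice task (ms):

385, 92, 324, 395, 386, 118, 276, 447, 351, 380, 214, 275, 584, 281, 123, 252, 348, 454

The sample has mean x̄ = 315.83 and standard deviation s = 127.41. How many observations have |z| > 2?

1

Cutoffs: x̄ ± 2s = [61.01, 570.65].
Outside the cutoffs: 584.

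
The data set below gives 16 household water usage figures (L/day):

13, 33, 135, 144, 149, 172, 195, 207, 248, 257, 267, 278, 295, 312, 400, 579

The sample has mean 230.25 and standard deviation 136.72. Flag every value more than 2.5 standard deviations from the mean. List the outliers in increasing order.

579

Cutoffs at x̄ ± 2.5s: 230.25 ± 2.5·136.72 = [-111.55, 572.05].
579: z = 2.55, |z| > 2.5 → outlier.
Every other value lies within [-111.55, 572.05].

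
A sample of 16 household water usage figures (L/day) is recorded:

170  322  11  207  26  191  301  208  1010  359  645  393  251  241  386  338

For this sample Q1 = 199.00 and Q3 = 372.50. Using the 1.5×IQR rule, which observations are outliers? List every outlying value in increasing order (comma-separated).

645, 1010

IQR = Q3 − Q1 = 372.50 − 199.00 = 173.50.
Lower fence = Q1 − 1.5·IQR = 199.00 − 260.25 = -61.25.
Upper fence = Q3 + 1.5·IQR = 372.50 + 260.25 = 632.75.
645 > 632.75 → outlier.
1010 > 632.75 → outlier.
All remaining values lie within [-61.25, 632.75].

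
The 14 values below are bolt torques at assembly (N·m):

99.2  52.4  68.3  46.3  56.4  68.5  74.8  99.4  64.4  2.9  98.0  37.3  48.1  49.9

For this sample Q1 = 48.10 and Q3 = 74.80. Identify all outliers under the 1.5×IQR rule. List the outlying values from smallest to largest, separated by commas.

2.9

IQR = Q3 − Q1 = 74.80 − 48.10 = 26.70.
Lower fence = Q1 − 1.5·IQR = 48.10 − 40.05 = 8.05.
Upper fence = Q3 + 1.5·IQR = 74.80 + 40.05 = 114.85.
2.9 < 8.05 → outlier.
All remaining values lie within [8.05, 114.85].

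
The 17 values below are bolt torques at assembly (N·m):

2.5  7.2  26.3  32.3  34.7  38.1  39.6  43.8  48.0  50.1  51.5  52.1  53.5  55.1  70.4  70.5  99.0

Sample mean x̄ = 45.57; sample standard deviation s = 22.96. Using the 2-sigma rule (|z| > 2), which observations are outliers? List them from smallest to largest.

Cutoffs at x̄ ± 2s: 45.57 ± 2·22.96 = [-0.35, 91.49].
99.0: z = 2.33, |z| > 2 → outlier.
Every other value lies within [-0.35, 91.49].

99.0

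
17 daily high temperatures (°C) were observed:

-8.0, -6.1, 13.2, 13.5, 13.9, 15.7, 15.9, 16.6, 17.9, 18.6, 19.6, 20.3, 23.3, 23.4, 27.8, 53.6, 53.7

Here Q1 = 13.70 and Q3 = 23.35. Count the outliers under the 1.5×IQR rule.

IQR = 9.65; fences at 13.70 − 14.475 = -0.775 and 23.35 + 14.475 = 37.825.
Outside the cutoffs: -8.0, -6.1, 53.6, 53.7.

4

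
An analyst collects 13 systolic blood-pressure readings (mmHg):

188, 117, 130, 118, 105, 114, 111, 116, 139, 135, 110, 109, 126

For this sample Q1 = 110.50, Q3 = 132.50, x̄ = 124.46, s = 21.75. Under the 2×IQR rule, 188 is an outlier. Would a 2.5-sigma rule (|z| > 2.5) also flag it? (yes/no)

yes

z = (188 − 124.46) / 21.75 = 2.92.
|z| = 2.92 > 2.5.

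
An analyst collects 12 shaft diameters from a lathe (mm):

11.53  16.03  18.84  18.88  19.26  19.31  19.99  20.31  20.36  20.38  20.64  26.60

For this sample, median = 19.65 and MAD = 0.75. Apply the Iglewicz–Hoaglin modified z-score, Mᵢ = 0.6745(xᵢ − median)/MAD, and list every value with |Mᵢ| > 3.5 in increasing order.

11.53, 26.60

|Mᵢ| > 3.5 ⇔ |xᵢ − 19.65| > 3.5·0.75/0.6745 = 3.89.
So outliers lie outside [15.76, 23.54].
11.53: M = -7.30 → outlier.
26.60: M = 6.25 → outlier.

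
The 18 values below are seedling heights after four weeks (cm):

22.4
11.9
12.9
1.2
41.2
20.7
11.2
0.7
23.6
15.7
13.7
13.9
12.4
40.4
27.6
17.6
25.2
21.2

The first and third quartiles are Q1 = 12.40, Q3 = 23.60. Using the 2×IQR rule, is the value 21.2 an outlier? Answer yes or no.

IQR = Q3 − Q1 = 23.60 − 12.40 = 11.20.
Lower fence = Q1 − 2·IQR = 12.40 − 22.40 = -10.00.
Upper fence = Q3 + 2·IQR = 23.60 + 22.40 = 46.00.
21.2 lies within [-10.00, 46.00].

no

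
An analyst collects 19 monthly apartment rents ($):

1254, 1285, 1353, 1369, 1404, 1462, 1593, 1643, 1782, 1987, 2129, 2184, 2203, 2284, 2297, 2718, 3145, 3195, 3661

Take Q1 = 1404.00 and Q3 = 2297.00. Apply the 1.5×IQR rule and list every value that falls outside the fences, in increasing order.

3661

IQR = Q3 − Q1 = 2297.00 − 1404.00 = 893.00.
Lower fence = Q1 − 1.5·IQR = 1404.00 − 1339.50 = 64.50.
Upper fence = Q3 + 1.5·IQR = 2297.00 + 1339.50 = 3636.50.
3661 > 3636.50 → outlier.
All remaining values lie within [64.50, 3636.50].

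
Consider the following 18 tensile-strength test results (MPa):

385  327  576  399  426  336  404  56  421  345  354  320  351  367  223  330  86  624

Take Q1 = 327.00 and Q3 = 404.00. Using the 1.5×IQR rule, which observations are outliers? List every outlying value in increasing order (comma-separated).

IQR = Q3 − Q1 = 404.00 − 327.00 = 77.00.
Lower fence = Q1 − 1.5·IQR = 327.00 − 115.50 = 211.50.
Upper fence = Q3 + 1.5·IQR = 404.00 + 115.50 = 519.50.
56 < 211.50 → outlier.
86 < 211.50 → outlier.
576 > 519.50 → outlier.
624 > 519.50 → outlier.
All remaining values lie within [211.50, 519.50].

56, 86, 576, 624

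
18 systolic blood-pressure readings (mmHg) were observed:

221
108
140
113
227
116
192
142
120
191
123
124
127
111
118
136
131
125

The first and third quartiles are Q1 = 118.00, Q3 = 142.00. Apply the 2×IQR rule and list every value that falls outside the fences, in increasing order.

IQR = Q3 − Q1 = 142.00 − 118.00 = 24.00.
Lower fence = Q1 − 2·IQR = 118.00 − 48.00 = 70.00.
Upper fence = Q3 + 2·IQR = 142.00 + 48.00 = 190.00.
191 > 190.00 → outlier.
192 > 190.00 → outlier.
221 > 190.00 → outlier.
227 > 190.00 → outlier.
All remaining values lie within [70.00, 190.00].

191, 192, 221, 227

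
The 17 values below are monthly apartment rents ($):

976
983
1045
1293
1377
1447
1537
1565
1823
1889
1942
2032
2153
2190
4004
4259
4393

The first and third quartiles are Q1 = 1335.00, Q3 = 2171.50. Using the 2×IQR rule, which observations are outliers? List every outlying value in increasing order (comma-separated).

4004, 4259, 4393

IQR = Q3 − Q1 = 2171.50 − 1335.00 = 836.50.
Lower fence = Q1 − 2·IQR = 1335.00 − 1673.00 = -338.00.
Upper fence = Q3 + 2·IQR = 2171.50 + 1673.00 = 3844.50.
4004 > 3844.50 → outlier.
4259 > 3844.50 → outlier.
4393 > 3844.50 → outlier.
All remaining values lie within [-338.00, 3844.50].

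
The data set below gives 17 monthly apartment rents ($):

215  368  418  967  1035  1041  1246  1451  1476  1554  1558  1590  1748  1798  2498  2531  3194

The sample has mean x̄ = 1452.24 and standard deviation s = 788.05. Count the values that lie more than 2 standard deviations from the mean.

Cutoffs: x̄ ± 2s = [-123.86, 3028.34].
Outside the cutoffs: 3194.

1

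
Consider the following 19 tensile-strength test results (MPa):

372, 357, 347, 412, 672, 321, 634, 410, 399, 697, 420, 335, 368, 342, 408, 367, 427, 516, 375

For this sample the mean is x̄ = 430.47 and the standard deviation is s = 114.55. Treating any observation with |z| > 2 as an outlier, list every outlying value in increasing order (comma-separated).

Cutoffs at x̄ ± 2s: 430.47 ± 2·114.55 = [201.37, 659.57].
672: z = 2.11, |z| > 2 → outlier.
697: z = 2.33, |z| > 2 → outlier.
Every other value lies within [201.37, 659.57].

672, 697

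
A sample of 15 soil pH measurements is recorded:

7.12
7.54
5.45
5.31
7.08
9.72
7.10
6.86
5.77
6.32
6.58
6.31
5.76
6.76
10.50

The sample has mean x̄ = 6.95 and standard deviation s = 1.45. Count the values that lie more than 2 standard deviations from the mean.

1

Cutoffs: x̄ ± 2s = [4.05, 9.85].
Outside the cutoffs: 10.50.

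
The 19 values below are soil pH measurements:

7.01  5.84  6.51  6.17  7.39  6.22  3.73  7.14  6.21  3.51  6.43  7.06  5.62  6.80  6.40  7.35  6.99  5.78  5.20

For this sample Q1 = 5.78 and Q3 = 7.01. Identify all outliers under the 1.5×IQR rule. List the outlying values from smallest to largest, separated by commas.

IQR = Q3 − Q1 = 7.01 − 5.78 = 1.23.
Lower fence = Q1 − 1.5·IQR = 5.78 − 1.845 = 3.935.
Upper fence = Q3 + 1.5·IQR = 7.01 + 1.845 = 8.855.
3.51 < 3.935 → outlier.
3.73 < 3.935 → outlier.
All remaining values lie within [3.935, 8.855].

3.51, 3.73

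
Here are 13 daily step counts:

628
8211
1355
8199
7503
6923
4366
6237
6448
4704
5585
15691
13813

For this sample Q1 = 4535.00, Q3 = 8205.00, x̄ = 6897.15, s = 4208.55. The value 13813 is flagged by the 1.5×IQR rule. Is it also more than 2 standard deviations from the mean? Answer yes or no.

z = (13813 − 6897.15) / 4208.55 = 1.64.
|z| = 1.64 ≤ 2.

no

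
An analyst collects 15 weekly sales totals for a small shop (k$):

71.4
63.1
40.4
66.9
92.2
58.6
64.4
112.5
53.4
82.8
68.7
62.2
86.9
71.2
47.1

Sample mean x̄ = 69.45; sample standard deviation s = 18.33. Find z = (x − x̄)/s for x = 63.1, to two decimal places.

-0.35

z = (63.1 − 69.45) / 18.33 = -0.35.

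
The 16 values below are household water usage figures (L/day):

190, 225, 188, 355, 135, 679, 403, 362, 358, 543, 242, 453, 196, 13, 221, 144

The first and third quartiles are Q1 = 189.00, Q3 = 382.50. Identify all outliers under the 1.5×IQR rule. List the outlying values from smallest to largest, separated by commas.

679

IQR = Q3 − Q1 = 382.50 − 189.00 = 193.50.
Lower fence = Q1 − 1.5·IQR = 189.00 − 290.25 = -101.25.
Upper fence = Q3 + 1.5·IQR = 382.50 + 290.25 = 672.75.
679 > 672.75 → outlier.
All remaining values lie within [-101.25, 672.75].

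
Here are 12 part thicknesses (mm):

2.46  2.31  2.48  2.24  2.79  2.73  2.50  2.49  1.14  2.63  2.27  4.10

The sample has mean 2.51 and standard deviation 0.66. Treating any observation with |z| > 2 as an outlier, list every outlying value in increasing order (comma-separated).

1.14, 4.10

Cutoffs at x̄ ± 2s: 2.51 ± 2·0.66 = [1.19, 3.83].
1.14: z = -2.08, |z| > 2 → outlier.
4.10: z = 2.41, |z| > 2 → outlier.
Every other value lies within [1.19, 3.83].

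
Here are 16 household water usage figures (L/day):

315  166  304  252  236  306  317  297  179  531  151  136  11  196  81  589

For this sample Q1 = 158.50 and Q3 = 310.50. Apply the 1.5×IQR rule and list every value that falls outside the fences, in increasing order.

IQR = Q3 − Q1 = 310.50 − 158.50 = 152.00.
Lower fence = Q1 − 1.5·IQR = 158.50 − 228.00 = -69.50.
Upper fence = Q3 + 1.5·IQR = 310.50 + 228.00 = 538.50.
589 > 538.50 → outlier.
All remaining values lie within [-69.50, 538.50].

589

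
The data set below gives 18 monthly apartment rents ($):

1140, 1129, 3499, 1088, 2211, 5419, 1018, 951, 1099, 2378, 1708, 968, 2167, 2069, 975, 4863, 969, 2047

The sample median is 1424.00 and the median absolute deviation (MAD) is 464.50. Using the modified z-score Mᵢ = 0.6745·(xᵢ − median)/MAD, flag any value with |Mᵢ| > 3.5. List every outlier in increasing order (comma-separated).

|Mᵢ| > 3.5 ⇔ |xᵢ − 1424.00| > 3.5·464.50/0.6745 = 2410.30.
So outliers lie outside [-986.30, 3834.30].
4863: M = 4.99 → outlier.
5419: M = 5.80 → outlier.

4863, 5419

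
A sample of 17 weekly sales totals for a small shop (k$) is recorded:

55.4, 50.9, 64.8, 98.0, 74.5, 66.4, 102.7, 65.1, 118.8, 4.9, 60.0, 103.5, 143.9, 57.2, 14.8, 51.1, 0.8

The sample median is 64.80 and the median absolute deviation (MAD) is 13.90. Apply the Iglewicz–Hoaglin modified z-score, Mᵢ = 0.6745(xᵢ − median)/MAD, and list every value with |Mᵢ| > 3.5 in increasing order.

|Mᵢ| > 3.5 ⇔ |xᵢ − 64.80| > 3.5·13.90/0.6745 = 72.13.
So outliers lie outside [-7.33, 136.93].
143.9: M = 3.84 → outlier.

143.9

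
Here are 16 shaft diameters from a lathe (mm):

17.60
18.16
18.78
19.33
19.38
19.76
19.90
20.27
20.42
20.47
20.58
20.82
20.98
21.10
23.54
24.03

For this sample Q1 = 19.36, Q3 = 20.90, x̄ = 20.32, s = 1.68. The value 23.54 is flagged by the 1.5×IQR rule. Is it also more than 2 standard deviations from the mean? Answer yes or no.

no

z = (23.54 − 20.32) / 1.68 = 1.92.
|z| = 1.92 ≤ 2.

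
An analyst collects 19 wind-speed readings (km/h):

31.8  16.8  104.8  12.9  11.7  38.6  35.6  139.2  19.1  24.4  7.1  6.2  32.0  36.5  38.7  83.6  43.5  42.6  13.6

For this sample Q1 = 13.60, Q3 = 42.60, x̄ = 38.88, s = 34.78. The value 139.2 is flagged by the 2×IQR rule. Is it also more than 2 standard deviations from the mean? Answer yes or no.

z = (139.2 − 38.88) / 34.78 = 2.88.
|z| = 2.88 > 2.

yes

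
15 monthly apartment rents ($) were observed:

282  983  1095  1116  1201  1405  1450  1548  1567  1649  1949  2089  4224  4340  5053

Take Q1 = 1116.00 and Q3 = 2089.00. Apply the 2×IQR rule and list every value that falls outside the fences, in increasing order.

IQR = Q3 − Q1 = 2089.00 − 1116.00 = 973.00.
Lower fence = Q1 − 2·IQR = 1116.00 − 1946.00 = -830.00.
Upper fence = Q3 + 2·IQR = 2089.00 + 1946.00 = 4035.00.
4224 > 4035.00 → outlier.
4340 > 4035.00 → outlier.
5053 > 4035.00 → outlier.
All remaining values lie within [-830.00, 4035.00].

4224, 4340, 5053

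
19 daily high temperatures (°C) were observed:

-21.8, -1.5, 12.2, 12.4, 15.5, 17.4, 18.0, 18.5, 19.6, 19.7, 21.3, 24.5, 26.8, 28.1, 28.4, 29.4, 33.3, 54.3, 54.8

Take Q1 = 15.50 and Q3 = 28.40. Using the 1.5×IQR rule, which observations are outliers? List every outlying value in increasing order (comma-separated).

-21.8, 54.3, 54.8

IQR = Q3 − Q1 = 28.40 − 15.50 = 12.90.
Lower fence = Q1 − 1.5·IQR = 15.50 − 19.35 = -3.85.
Upper fence = Q3 + 1.5·IQR = 28.40 + 19.35 = 47.75.
-21.8 < -3.85 → outlier.
54.3 > 47.75 → outlier.
54.8 > 47.75 → outlier.
All remaining values lie within [-3.85, 47.75].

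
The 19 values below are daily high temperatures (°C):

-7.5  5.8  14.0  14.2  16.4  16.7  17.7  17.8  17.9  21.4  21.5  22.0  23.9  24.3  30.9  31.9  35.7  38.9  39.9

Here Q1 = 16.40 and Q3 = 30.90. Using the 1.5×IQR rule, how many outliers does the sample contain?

IQR = 14.50; fences at 16.40 − 21.75 = -5.35 and 30.90 + 21.75 = 52.65.
Outside the cutoffs: -7.5.

1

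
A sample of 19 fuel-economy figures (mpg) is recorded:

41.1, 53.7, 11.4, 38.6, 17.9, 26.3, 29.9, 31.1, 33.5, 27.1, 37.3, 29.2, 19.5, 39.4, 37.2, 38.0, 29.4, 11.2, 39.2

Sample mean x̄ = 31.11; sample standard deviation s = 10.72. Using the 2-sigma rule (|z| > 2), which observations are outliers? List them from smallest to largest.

53.7

Cutoffs at x̄ ± 2s: 31.11 ± 2·10.72 = [9.67, 52.55].
53.7: z = 2.11, |z| > 2 → outlier.
Every other value lies within [9.67, 52.55].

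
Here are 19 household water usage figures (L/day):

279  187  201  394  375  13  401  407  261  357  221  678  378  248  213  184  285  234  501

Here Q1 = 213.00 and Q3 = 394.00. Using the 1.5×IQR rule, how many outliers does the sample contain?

IQR = 181.00; fences at 213.00 − 271.50 = -58.50 and 394.00 + 271.50 = 665.50.
Outside the cutoffs: 678.

1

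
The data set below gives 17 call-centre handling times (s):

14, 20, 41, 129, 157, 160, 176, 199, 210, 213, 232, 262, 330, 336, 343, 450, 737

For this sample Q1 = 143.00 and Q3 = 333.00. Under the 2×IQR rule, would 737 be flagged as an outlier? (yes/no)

yes

IQR = Q3 − Q1 = 333.00 − 143.00 = 190.00.
Lower fence = Q1 − 2·IQR = 143.00 − 380.00 = -237.00.
Upper fence = Q3 + 2·IQR = 333.00 + 380.00 = 713.00.
737 lies above the upper fence.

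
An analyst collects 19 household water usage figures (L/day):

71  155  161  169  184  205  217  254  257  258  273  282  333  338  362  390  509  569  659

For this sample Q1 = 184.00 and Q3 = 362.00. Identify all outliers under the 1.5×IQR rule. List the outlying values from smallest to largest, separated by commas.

659

IQR = Q3 − Q1 = 362.00 − 184.00 = 178.00.
Lower fence = Q1 − 1.5·IQR = 184.00 − 267.00 = -83.00.
Upper fence = Q3 + 1.5·IQR = 362.00 + 267.00 = 629.00.
659 > 629.00 → outlier.
All remaining values lie within [-83.00, 629.00].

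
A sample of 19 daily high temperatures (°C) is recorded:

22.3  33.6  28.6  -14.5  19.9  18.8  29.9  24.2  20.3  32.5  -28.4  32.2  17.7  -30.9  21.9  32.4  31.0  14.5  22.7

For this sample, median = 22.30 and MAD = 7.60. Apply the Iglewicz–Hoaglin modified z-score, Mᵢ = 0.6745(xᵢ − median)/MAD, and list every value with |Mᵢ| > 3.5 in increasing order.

|Mᵢ| > 3.5 ⇔ |xᵢ − 22.30| > 3.5·7.60/0.6745 = 39.44.
So outliers lie outside [-17.14, 61.74].
-30.9: M = -4.72 → outlier.
-28.4: M = -4.50 → outlier.

-30.9, -28.4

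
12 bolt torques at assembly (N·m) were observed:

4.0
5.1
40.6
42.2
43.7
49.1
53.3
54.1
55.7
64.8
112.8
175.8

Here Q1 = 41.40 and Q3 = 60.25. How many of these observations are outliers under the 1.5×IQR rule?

IQR = 18.85; fences at 41.40 − 28.275 = 13.125 and 60.25 + 28.275 = 88.525.
Outside the cutoffs: 4.0, 5.1, 112.8, 175.8.

4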